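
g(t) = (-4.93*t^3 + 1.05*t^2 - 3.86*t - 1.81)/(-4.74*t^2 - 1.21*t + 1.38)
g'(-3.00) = 0.88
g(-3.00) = -4.05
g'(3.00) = 0.89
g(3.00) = 3.05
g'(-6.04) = 1.00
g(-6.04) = -6.98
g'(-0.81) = -32.86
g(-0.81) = -6.17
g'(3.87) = 0.96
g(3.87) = 3.86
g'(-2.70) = 0.83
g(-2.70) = -3.79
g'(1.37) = 0.13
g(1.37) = 1.94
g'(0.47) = -371.88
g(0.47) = 16.56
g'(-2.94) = 0.87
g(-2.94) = -3.99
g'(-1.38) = -0.30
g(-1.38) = -3.09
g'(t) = (9.48*t + 1.21)*(-4.93*t^3 + 1.05*t^2 - 3.86*t - 1.81)/(-4.74*t^2 - 1.21*t + 1.38)^2 + (-14.79*t^2 + 2.1*t - 3.86)/(-4.74*t^2 - 1.21*t + 1.38) = (23.3682*t^4 + 11.9306*t^3 - 39.9771*t^2 - 14.2608*t - 7.5169)/(22.4676*t^4 + 11.4708*t^3 - 11.6183*t^2 - 3.3396*t + 1.9044)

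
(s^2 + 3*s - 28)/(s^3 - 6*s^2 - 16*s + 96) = (s + 7)/(s^2 - 2*s - 24)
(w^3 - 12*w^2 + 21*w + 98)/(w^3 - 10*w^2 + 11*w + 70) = (w - 7)/(w - 5)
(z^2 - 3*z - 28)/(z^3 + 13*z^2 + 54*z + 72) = (z - 7)/(z^2 + 9*z + 18)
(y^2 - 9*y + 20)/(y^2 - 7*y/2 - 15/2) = 2*(y - 4)/(2*y + 3)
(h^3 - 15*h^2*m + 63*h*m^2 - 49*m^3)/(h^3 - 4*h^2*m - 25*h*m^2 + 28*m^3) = (h - 7*m)/(h + 4*m)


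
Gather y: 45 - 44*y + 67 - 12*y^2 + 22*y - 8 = -12*y^2 - 22*y + 104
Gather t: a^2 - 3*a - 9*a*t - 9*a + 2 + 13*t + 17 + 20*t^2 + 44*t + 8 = a^2 - 12*a + 20*t^2 + t*(57 - 9*a) + 27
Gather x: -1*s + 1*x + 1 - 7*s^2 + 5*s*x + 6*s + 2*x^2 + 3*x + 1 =-7*s^2 + 5*s + 2*x^2 + x*(5*s + 4) + 2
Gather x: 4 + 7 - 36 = -25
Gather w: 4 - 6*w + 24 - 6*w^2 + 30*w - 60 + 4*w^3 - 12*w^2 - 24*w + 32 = 4*w^3 - 18*w^2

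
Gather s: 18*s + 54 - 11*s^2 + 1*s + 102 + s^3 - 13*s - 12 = s^3 - 11*s^2 + 6*s + 144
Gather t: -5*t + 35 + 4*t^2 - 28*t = 4*t^2 - 33*t + 35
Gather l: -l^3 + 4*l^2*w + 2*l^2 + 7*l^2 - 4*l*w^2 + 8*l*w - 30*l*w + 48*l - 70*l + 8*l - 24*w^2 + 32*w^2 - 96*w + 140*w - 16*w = -l^3 + l^2*(4*w + 9) + l*(-4*w^2 - 22*w - 14) + 8*w^2 + 28*w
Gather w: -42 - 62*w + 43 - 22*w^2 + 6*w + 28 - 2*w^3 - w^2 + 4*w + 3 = -2*w^3 - 23*w^2 - 52*w + 32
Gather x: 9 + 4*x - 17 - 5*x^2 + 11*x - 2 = -5*x^2 + 15*x - 10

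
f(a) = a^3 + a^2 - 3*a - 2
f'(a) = 3*a^2 + 2*a - 3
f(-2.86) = -8.63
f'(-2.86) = 15.82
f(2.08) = 5.09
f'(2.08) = 14.14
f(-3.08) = -12.49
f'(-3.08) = 19.30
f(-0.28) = -1.10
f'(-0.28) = -3.32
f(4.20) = 77.13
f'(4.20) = 58.32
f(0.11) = -2.32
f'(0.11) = -2.74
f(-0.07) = -1.79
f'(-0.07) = -3.13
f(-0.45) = -0.54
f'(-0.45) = -3.29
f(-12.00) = -1550.00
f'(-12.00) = 405.00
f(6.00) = 232.00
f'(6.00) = 117.00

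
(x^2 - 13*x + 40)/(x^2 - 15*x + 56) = (x - 5)/(x - 7)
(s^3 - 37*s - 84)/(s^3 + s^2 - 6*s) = (s^2 - 3*s - 28)/(s*(s - 2))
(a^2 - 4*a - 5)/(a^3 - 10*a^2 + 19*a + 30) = 1/(a - 6)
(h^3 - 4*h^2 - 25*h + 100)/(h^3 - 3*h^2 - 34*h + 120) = (h + 5)/(h + 6)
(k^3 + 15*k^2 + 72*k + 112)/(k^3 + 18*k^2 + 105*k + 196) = (k + 4)/(k + 7)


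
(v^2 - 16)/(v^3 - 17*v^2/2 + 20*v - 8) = 2*(v + 4)/(2*v^2 - 9*v + 4)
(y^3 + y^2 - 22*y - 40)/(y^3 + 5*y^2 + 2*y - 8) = (y - 5)/(y - 1)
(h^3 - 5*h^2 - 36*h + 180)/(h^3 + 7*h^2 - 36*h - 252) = (h - 5)/(h + 7)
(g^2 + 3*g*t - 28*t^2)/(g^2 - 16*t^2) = (g + 7*t)/(g + 4*t)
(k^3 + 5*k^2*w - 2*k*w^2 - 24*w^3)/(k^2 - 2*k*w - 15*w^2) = (-k^2 - 2*k*w + 8*w^2)/(-k + 5*w)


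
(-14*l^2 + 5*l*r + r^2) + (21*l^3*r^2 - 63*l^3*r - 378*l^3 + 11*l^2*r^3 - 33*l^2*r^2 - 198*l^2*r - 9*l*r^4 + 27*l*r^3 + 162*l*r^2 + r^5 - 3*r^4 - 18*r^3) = 21*l^3*r^2 - 63*l^3*r - 378*l^3 + 11*l^2*r^3 - 33*l^2*r^2 - 198*l^2*r - 14*l^2 - 9*l*r^4 + 27*l*r^3 + 162*l*r^2 + 5*l*r + r^5 - 3*r^4 - 18*r^3 + r^2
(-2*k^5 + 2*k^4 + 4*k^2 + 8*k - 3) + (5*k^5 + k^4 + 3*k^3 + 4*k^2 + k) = 3*k^5 + 3*k^4 + 3*k^3 + 8*k^2 + 9*k - 3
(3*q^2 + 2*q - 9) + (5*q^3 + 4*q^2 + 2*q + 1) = 5*q^3 + 7*q^2 + 4*q - 8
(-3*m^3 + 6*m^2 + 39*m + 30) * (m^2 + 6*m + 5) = -3*m^5 - 12*m^4 + 60*m^3 + 294*m^2 + 375*m + 150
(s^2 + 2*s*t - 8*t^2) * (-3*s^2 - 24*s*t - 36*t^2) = -3*s^4 - 30*s^3*t - 60*s^2*t^2 + 120*s*t^3 + 288*t^4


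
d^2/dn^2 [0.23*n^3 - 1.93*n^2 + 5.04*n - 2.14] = 1.38*n - 3.86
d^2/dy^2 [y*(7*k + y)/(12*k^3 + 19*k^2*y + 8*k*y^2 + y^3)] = 2*(-1452*k^6 - 2016*k^5*y - 792*k^4*y^2 + 79*k^3*y^3 + 111*k^2*y^4 + 21*k*y^5 + y^6)/(1728*k^9 + 8208*k^8*y + 16452*k^7*y^2 + 18235*k^6*y^3 + 12336*k^5*y^4 + 5307*k^4*y^5 + 1460*k^3*y^6 + 249*k^2*y^7 + 24*k*y^8 + y^9)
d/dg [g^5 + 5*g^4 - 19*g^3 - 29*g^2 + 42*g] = 5*g^4 + 20*g^3 - 57*g^2 - 58*g + 42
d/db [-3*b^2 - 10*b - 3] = -6*b - 10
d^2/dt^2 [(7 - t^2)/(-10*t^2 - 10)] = 8*(1 - 3*t^2)/(5*(t^6 + 3*t^4 + 3*t^2 + 1))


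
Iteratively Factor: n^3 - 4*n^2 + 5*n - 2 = (n - 2)*(n^2 - 2*n + 1) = (n - 2)*(n - 1)*(n - 1)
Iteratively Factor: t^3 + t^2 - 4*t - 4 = (t + 2)*(t^2 - t - 2) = (t - 2)*(t + 2)*(t + 1)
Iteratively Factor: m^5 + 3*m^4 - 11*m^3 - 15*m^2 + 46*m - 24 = (m - 1)*(m^4 + 4*m^3 - 7*m^2 - 22*m + 24) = (m - 2)*(m - 1)*(m^3 + 6*m^2 + 5*m - 12) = (m - 2)*(m - 1)*(m + 3)*(m^2 + 3*m - 4) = (m - 2)*(m - 1)^2*(m + 3)*(m + 4)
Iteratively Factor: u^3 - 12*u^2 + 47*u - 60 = (u - 5)*(u^2 - 7*u + 12) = (u - 5)*(u - 4)*(u - 3)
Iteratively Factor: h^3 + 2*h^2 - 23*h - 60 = (h + 3)*(h^2 - h - 20) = (h - 5)*(h + 3)*(h + 4)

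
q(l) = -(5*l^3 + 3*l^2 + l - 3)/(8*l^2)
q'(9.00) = -0.62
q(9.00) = -6.01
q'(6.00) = -0.62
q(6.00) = -4.14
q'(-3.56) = -0.60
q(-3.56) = 1.91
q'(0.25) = -46.62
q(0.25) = 4.97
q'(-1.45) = -0.32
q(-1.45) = 0.80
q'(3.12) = -0.64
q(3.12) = -2.33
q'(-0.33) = 21.39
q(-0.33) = 3.65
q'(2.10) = -0.68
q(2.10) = -1.66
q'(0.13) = -334.60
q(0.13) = 20.77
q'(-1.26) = -0.17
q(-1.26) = 0.75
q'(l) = -(15*l^2 + 6*l + 1)/(8*l^2) + (5*l^3 + 3*l^2 + l - 3)/(4*l^3) = (-5*l^3 + l - 6)/(8*l^3)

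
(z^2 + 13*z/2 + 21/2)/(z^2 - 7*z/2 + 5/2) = (2*z^2 + 13*z + 21)/(2*z^2 - 7*z + 5)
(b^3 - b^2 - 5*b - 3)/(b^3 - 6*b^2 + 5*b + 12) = (b + 1)/(b - 4)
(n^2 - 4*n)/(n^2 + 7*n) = (n - 4)/(n + 7)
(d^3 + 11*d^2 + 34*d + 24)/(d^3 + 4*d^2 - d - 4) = (d + 6)/(d - 1)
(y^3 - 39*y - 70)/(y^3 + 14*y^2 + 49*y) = (y^3 - 39*y - 70)/(y*(y^2 + 14*y + 49))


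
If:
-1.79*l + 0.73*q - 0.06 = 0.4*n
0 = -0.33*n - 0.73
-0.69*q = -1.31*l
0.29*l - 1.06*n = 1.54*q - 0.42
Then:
No Solution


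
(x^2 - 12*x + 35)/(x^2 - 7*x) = (x - 5)/x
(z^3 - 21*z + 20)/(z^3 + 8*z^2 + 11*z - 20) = (z - 4)/(z + 4)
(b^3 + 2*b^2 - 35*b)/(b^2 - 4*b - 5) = b*(b + 7)/(b + 1)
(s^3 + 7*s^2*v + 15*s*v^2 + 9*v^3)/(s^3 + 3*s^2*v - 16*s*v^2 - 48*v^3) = (s^2 + 4*s*v + 3*v^2)/(s^2 - 16*v^2)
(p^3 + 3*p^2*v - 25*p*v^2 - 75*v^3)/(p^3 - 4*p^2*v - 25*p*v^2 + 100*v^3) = (p + 3*v)/(p - 4*v)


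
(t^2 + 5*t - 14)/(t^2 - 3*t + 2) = (t + 7)/(t - 1)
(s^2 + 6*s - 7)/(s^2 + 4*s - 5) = (s + 7)/(s + 5)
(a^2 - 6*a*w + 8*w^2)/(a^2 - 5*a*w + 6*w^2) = (-a + 4*w)/(-a + 3*w)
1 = 1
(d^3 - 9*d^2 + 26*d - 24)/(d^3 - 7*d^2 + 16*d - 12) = (d - 4)/(d - 2)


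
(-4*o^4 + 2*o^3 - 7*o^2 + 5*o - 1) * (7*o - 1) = -28*o^5 + 18*o^4 - 51*o^3 + 42*o^2 - 12*o + 1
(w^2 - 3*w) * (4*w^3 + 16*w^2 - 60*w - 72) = 4*w^5 + 4*w^4 - 108*w^3 + 108*w^2 + 216*w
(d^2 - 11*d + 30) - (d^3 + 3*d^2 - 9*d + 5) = -d^3 - 2*d^2 - 2*d + 25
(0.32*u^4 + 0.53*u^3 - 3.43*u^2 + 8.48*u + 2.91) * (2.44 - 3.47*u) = -1.1104*u^5 - 1.0583*u^4 + 13.1953*u^3 - 37.7948*u^2 + 10.5935*u + 7.1004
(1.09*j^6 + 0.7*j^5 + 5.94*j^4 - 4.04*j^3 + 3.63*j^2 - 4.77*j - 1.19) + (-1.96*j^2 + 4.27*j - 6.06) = 1.09*j^6 + 0.7*j^5 + 5.94*j^4 - 4.04*j^3 + 1.67*j^2 - 0.5*j - 7.25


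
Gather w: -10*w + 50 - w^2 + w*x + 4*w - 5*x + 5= -w^2 + w*(x - 6) - 5*x + 55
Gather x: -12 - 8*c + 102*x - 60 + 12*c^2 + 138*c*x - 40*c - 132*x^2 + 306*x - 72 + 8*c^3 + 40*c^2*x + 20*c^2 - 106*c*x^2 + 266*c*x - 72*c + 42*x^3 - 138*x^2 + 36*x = 8*c^3 + 32*c^2 - 120*c + 42*x^3 + x^2*(-106*c - 270) + x*(40*c^2 + 404*c + 444) - 144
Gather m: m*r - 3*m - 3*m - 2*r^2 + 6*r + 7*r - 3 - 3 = m*(r - 6) - 2*r^2 + 13*r - 6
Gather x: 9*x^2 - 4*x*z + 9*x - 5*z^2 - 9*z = 9*x^2 + x*(9 - 4*z) - 5*z^2 - 9*z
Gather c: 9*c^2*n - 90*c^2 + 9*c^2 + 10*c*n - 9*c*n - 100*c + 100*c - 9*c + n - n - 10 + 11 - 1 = c^2*(9*n - 81) + c*(n - 9)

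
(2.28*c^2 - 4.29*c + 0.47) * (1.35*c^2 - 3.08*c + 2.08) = 3.078*c^4 - 12.8139*c^3 + 18.5901*c^2 - 10.3708*c + 0.9776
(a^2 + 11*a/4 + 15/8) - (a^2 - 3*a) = 23*a/4 + 15/8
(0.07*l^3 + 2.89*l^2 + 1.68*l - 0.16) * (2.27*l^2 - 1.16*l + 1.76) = 0.1589*l^5 + 6.4791*l^4 + 0.5844*l^3 + 2.7744*l^2 + 3.1424*l - 0.2816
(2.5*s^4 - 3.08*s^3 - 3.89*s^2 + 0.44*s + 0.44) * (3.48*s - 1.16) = 8.7*s^5 - 13.6184*s^4 - 9.9644*s^3 + 6.0436*s^2 + 1.0208*s - 0.5104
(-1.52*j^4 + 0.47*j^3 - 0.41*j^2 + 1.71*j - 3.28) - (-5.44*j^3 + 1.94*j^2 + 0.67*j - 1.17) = -1.52*j^4 + 5.91*j^3 - 2.35*j^2 + 1.04*j - 2.11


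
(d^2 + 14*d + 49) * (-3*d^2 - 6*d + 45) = -3*d^4 - 48*d^3 - 186*d^2 + 336*d + 2205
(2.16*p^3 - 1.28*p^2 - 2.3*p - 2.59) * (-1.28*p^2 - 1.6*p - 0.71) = -2.7648*p^5 - 1.8176*p^4 + 3.4584*p^3 + 7.904*p^2 + 5.777*p + 1.8389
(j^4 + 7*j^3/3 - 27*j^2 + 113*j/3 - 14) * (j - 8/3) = j^5 - j^4/3 - 299*j^3/9 + 329*j^2/3 - 1030*j/9 + 112/3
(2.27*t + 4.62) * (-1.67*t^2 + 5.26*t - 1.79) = -3.7909*t^3 + 4.2248*t^2 + 20.2379*t - 8.2698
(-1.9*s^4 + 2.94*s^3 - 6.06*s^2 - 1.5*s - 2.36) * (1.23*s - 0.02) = -2.337*s^5 + 3.6542*s^4 - 7.5126*s^3 - 1.7238*s^2 - 2.8728*s + 0.0472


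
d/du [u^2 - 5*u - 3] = 2*u - 5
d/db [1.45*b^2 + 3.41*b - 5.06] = 2.9*b + 3.41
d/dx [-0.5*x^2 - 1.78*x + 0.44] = -1.0*x - 1.78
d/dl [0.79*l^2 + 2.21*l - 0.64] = 1.58*l + 2.21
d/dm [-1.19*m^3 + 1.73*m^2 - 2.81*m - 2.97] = -3.57*m^2 + 3.46*m - 2.81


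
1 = 1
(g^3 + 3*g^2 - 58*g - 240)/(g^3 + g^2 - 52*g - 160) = (g + 6)/(g + 4)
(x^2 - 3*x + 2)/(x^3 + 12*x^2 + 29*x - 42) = (x - 2)/(x^2 + 13*x + 42)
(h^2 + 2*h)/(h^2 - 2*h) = (h + 2)/(h - 2)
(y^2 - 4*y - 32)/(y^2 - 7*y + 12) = (y^2 - 4*y - 32)/(y^2 - 7*y + 12)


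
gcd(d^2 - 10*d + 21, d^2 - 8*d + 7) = d - 7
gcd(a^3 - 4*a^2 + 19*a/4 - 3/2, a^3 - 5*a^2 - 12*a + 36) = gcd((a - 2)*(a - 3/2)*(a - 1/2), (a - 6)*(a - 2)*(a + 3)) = a - 2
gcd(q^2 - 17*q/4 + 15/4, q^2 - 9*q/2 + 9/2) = q - 3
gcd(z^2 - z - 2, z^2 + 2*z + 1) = z + 1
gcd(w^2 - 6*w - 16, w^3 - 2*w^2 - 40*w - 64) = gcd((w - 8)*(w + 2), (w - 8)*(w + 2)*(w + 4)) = w^2 - 6*w - 16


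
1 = 1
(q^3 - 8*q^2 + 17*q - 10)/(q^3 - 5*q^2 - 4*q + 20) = (q - 1)/(q + 2)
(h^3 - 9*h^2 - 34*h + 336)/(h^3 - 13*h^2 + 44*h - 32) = (h^2 - h - 42)/(h^2 - 5*h + 4)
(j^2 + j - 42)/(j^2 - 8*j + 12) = (j + 7)/(j - 2)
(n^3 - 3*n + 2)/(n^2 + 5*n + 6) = (n^2 - 2*n + 1)/(n + 3)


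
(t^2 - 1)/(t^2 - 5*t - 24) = (1 - t^2)/(-t^2 + 5*t + 24)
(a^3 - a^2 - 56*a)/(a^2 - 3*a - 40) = a*(a + 7)/(a + 5)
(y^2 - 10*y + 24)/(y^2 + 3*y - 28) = (y - 6)/(y + 7)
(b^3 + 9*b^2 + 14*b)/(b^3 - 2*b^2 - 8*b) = (b + 7)/(b - 4)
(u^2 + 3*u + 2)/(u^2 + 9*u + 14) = (u + 1)/(u + 7)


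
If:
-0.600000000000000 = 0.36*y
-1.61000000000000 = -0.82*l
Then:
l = 1.96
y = -1.67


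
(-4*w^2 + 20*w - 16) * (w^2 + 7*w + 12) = -4*w^4 - 8*w^3 + 76*w^2 + 128*w - 192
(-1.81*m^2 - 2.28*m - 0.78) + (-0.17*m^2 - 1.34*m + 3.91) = -1.98*m^2 - 3.62*m + 3.13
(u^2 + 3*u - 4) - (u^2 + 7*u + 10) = -4*u - 14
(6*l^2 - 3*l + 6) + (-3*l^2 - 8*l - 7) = 3*l^2 - 11*l - 1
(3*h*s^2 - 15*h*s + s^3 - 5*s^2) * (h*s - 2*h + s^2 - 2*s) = 3*h^2*s^3 - 21*h^2*s^2 + 30*h^2*s + 4*h*s^4 - 28*h*s^3 + 40*h*s^2 + s^5 - 7*s^4 + 10*s^3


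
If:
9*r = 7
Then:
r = 7/9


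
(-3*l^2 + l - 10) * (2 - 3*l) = 9*l^3 - 9*l^2 + 32*l - 20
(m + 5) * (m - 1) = m^2 + 4*m - 5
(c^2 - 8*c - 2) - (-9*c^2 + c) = 10*c^2 - 9*c - 2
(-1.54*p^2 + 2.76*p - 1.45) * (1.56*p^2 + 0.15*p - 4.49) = -2.4024*p^4 + 4.0746*p^3 + 5.0666*p^2 - 12.6099*p + 6.5105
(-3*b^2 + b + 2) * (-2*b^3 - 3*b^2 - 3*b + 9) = 6*b^5 + 7*b^4 + 2*b^3 - 36*b^2 + 3*b + 18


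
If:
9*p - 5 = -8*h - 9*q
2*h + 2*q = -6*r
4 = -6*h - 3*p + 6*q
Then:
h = -81*r/37 - 17/37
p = 102*r/37 + 56/111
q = 17/37 - 30*r/37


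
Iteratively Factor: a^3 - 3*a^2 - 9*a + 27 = (a - 3)*(a^2 - 9) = (a - 3)^2*(a + 3)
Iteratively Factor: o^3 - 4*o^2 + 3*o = (o)*(o^2 - 4*o + 3) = o*(o - 3)*(o - 1)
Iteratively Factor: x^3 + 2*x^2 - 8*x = (x)*(x^2 + 2*x - 8) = x*(x + 4)*(x - 2)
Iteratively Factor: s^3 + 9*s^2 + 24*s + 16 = (s + 1)*(s^2 + 8*s + 16) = (s + 1)*(s + 4)*(s + 4)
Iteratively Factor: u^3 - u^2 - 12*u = (u)*(u^2 - u - 12) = u*(u + 3)*(u - 4)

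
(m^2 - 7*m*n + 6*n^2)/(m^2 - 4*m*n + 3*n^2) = (m - 6*n)/(m - 3*n)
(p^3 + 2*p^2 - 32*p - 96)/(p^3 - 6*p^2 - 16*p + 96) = (p + 4)/(p - 4)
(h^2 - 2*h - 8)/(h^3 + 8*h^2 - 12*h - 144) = (h + 2)/(h^2 + 12*h + 36)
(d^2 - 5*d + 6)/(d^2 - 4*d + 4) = (d - 3)/(d - 2)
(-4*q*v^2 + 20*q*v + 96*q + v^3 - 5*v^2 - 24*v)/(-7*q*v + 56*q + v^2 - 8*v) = (4*q*v + 12*q - v^2 - 3*v)/(7*q - v)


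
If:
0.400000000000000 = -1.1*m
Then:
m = -0.36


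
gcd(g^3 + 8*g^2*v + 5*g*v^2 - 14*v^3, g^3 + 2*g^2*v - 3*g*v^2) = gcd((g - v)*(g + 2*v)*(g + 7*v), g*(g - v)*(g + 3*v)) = -g + v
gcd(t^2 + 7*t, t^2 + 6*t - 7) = t + 7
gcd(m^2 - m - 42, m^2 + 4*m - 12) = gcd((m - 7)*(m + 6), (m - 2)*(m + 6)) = m + 6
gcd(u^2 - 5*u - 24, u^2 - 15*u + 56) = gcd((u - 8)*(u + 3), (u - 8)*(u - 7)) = u - 8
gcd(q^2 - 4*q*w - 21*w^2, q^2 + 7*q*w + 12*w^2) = q + 3*w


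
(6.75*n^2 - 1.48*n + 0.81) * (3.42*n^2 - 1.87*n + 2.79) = 23.085*n^4 - 17.6841*n^3 + 24.3703*n^2 - 5.6439*n + 2.2599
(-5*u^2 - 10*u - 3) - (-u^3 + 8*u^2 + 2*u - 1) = u^3 - 13*u^2 - 12*u - 2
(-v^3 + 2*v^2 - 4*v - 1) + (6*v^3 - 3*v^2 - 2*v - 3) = 5*v^3 - v^2 - 6*v - 4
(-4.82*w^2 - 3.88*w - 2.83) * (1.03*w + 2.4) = -4.9646*w^3 - 15.5644*w^2 - 12.2269*w - 6.792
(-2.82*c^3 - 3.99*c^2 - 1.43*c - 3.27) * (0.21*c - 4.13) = -0.5922*c^4 + 10.8087*c^3 + 16.1784*c^2 + 5.2192*c + 13.5051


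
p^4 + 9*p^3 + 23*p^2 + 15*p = p*(p + 1)*(p + 3)*(p + 5)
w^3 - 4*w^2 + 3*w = w*(w - 3)*(w - 1)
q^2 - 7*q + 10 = (q - 5)*(q - 2)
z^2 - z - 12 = (z - 4)*(z + 3)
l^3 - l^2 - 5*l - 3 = (l - 3)*(l + 1)^2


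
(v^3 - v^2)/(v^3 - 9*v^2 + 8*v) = v/(v - 8)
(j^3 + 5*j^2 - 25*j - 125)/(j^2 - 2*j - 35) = (j^2 - 25)/(j - 7)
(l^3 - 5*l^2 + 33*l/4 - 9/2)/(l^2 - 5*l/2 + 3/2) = (l^2 - 7*l/2 + 3)/(l - 1)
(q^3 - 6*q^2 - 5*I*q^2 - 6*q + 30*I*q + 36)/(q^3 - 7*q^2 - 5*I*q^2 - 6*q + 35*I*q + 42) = (q - 6)/(q - 7)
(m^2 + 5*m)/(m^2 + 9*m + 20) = m/(m + 4)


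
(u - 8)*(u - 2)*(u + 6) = u^3 - 4*u^2 - 44*u + 96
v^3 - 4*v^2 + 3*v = v*(v - 3)*(v - 1)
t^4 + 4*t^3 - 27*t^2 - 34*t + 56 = (t - 4)*(t - 1)*(t + 2)*(t + 7)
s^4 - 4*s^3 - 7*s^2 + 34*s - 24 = (s - 4)*(s - 2)*(s - 1)*(s + 3)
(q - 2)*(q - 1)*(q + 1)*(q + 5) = q^4 + 3*q^3 - 11*q^2 - 3*q + 10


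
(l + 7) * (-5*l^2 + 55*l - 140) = -5*l^3 + 20*l^2 + 245*l - 980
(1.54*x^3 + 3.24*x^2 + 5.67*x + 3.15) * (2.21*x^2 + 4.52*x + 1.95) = 3.4034*x^5 + 14.1212*x^4 + 30.1785*x^3 + 38.9079*x^2 + 25.2945*x + 6.1425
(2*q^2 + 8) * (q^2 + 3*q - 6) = 2*q^4 + 6*q^3 - 4*q^2 + 24*q - 48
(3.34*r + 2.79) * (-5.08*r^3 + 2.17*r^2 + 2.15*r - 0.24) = -16.9672*r^4 - 6.9254*r^3 + 13.2353*r^2 + 5.1969*r - 0.6696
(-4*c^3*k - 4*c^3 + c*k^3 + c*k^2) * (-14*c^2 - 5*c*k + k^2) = 56*c^5*k + 56*c^5 + 20*c^4*k^2 + 20*c^4*k - 18*c^3*k^3 - 18*c^3*k^2 - 5*c^2*k^4 - 5*c^2*k^3 + c*k^5 + c*k^4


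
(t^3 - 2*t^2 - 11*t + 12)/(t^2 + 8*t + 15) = (t^2 - 5*t + 4)/(t + 5)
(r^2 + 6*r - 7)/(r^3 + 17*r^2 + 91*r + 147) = (r - 1)/(r^2 + 10*r + 21)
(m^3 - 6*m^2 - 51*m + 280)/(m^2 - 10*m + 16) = (m^2 + 2*m - 35)/(m - 2)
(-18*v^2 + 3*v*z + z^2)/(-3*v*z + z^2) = (6*v + z)/z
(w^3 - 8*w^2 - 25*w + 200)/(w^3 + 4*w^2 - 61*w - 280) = (w - 5)/(w + 7)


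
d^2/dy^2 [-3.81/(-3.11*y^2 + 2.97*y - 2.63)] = (-73.701402*y^2 + 70.383654*y + 3.81*(6.22*y - 2.97)*(12.44*y - 5.94) - 62.326266)/(3.11*y^2 - 2.97*y + 2.63)^3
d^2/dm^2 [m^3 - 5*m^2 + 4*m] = 6*m - 10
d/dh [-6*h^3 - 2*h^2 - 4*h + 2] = -18*h^2 - 4*h - 4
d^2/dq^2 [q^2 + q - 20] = 2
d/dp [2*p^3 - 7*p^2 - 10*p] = 6*p^2 - 14*p - 10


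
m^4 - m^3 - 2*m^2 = m^2*(m - 2)*(m + 1)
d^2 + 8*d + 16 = (d + 4)^2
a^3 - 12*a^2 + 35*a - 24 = (a - 8)*(a - 3)*(a - 1)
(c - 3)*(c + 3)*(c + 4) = c^3 + 4*c^2 - 9*c - 36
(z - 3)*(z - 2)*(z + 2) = z^3 - 3*z^2 - 4*z + 12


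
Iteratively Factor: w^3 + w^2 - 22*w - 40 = (w + 4)*(w^2 - 3*w - 10) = (w - 5)*(w + 4)*(w + 2)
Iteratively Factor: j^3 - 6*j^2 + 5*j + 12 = (j - 4)*(j^2 - 2*j - 3) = (j - 4)*(j + 1)*(j - 3)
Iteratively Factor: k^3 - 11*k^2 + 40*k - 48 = (k - 3)*(k^2 - 8*k + 16) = (k - 4)*(k - 3)*(k - 4)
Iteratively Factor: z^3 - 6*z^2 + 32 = (z + 2)*(z^2 - 8*z + 16) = (z - 4)*(z + 2)*(z - 4)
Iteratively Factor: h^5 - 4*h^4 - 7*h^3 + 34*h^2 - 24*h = (h - 1)*(h^4 - 3*h^3 - 10*h^2 + 24*h) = (h - 1)*(h + 3)*(h^3 - 6*h^2 + 8*h) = (h - 2)*(h - 1)*(h + 3)*(h^2 - 4*h) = h*(h - 2)*(h - 1)*(h + 3)*(h - 4)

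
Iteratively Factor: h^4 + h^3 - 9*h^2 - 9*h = (h + 3)*(h^3 - 2*h^2 - 3*h) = (h - 3)*(h + 3)*(h^2 + h) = (h - 3)*(h + 1)*(h + 3)*(h)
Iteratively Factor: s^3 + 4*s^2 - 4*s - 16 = (s - 2)*(s^2 + 6*s + 8) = (s - 2)*(s + 2)*(s + 4)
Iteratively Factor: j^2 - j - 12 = (j + 3)*(j - 4)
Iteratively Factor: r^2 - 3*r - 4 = (r + 1)*(r - 4)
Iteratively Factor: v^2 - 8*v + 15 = (v - 3)*(v - 5)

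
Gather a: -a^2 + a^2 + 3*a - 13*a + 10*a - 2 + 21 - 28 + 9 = 0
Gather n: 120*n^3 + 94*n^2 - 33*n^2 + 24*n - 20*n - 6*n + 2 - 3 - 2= 120*n^3 + 61*n^2 - 2*n - 3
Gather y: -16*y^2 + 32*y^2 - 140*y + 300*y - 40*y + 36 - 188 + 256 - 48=16*y^2 + 120*y + 56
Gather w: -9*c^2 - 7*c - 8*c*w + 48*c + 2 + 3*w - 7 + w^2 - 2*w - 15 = -9*c^2 + 41*c + w^2 + w*(1 - 8*c) - 20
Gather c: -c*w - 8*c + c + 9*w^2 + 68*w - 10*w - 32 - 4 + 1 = c*(-w - 7) + 9*w^2 + 58*w - 35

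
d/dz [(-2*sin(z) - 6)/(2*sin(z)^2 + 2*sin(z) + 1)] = 2*(12*sin(z) - cos(2*z) + 6)*cos(z)/(2*sin(z) - cos(2*z) + 2)^2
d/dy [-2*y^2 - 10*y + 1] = -4*y - 10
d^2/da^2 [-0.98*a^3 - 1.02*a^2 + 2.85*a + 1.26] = -5.88*a - 2.04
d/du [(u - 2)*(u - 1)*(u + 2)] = 3*u^2 - 2*u - 4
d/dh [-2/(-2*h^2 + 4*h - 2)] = 2*(1 - h)/(h^2 - 2*h + 1)^2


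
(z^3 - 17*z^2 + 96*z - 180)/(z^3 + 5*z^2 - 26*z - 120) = (z^2 - 12*z + 36)/(z^2 + 10*z + 24)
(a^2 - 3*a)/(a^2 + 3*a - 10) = a*(a - 3)/(a^2 + 3*a - 10)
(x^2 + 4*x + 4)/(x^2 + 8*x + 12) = (x + 2)/(x + 6)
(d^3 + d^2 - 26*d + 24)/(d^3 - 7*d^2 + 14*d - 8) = (d + 6)/(d - 2)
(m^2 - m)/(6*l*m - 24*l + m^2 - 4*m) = m*(m - 1)/(6*l*m - 24*l + m^2 - 4*m)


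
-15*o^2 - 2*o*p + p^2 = (-5*o + p)*(3*o + p)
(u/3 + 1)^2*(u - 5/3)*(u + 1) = u^4/9 + 16*u^3/27 + 10*u^2/27 - 16*u/9 - 5/3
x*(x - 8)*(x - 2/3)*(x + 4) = x^4 - 14*x^3/3 - 88*x^2/3 + 64*x/3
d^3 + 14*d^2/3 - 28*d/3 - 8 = (d - 2)*(d + 2/3)*(d + 6)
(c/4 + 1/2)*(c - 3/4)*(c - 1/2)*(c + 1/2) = c^4/4 + 5*c^3/16 - 7*c^2/16 - 5*c/64 + 3/32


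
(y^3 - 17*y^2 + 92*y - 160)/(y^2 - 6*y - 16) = (y^2 - 9*y + 20)/(y + 2)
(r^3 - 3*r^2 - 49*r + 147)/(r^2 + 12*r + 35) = (r^2 - 10*r + 21)/(r + 5)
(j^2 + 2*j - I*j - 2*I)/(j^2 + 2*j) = (j - I)/j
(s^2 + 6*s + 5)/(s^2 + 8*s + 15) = (s + 1)/(s + 3)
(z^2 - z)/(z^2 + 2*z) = (z - 1)/(z + 2)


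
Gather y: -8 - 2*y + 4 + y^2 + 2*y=y^2 - 4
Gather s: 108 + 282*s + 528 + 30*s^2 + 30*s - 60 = 30*s^2 + 312*s + 576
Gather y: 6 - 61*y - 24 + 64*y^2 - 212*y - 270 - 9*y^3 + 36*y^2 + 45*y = -9*y^3 + 100*y^2 - 228*y - 288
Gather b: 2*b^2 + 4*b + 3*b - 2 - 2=2*b^2 + 7*b - 4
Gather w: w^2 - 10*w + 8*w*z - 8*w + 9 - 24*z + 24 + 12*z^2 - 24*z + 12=w^2 + w*(8*z - 18) + 12*z^2 - 48*z + 45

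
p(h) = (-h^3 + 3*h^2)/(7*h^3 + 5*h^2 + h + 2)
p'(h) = (-3*h^2 + 6*h)/(7*h^3 + 5*h^2 + h + 2) + (-h^3 + 3*h^2)*(-21*h^2 - 10*h - 1)/(7*h^3 + 5*h^2 + h + 2)^2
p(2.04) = 0.05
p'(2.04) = -0.06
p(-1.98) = -0.56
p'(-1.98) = -0.35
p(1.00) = 0.13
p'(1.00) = -0.08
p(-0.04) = 0.00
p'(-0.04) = -0.13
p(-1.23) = -1.36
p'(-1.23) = -3.41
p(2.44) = 0.02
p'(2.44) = -0.05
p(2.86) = 0.01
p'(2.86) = -0.04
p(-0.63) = 0.90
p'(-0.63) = -4.80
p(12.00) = -0.10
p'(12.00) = 0.00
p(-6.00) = -0.24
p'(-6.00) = -0.02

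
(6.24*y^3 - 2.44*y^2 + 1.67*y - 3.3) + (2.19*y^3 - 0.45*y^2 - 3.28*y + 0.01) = 8.43*y^3 - 2.89*y^2 - 1.61*y - 3.29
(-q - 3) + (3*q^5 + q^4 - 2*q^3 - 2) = 3*q^5 + q^4 - 2*q^3 - q - 5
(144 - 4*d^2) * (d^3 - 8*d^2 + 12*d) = -4*d^5 + 32*d^4 + 96*d^3 - 1152*d^2 + 1728*d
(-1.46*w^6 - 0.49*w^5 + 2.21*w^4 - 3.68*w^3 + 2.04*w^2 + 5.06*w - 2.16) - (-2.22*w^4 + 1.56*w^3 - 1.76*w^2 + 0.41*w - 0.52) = -1.46*w^6 - 0.49*w^5 + 4.43*w^4 - 5.24*w^3 + 3.8*w^2 + 4.65*w - 1.64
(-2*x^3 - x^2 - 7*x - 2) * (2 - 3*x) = 6*x^4 - x^3 + 19*x^2 - 8*x - 4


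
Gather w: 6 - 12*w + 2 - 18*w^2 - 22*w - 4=-18*w^2 - 34*w + 4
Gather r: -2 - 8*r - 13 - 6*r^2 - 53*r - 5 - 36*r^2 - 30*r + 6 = -42*r^2 - 91*r - 14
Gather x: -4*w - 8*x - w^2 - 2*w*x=-w^2 - 4*w + x*(-2*w - 8)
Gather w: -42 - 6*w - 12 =-6*w - 54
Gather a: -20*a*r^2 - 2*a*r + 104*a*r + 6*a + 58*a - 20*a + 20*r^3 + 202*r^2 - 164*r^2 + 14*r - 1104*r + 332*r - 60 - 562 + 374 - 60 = a*(-20*r^2 + 102*r + 44) + 20*r^3 + 38*r^2 - 758*r - 308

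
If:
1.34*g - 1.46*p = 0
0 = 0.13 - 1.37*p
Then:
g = 0.10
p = 0.09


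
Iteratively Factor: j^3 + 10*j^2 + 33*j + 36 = (j + 4)*(j^2 + 6*j + 9) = (j + 3)*(j + 4)*(j + 3)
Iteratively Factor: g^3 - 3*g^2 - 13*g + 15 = (g - 1)*(g^2 - 2*g - 15) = (g - 5)*(g - 1)*(g + 3)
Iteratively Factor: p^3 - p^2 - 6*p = (p - 3)*(p^2 + 2*p) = p*(p - 3)*(p + 2)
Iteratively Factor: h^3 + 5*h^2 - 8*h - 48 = (h - 3)*(h^2 + 8*h + 16) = (h - 3)*(h + 4)*(h + 4)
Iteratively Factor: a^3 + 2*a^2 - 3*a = (a - 1)*(a^2 + 3*a) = (a - 1)*(a + 3)*(a)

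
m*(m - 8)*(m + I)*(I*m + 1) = I*m^4 - 8*I*m^3 + I*m^2 - 8*I*m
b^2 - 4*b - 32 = (b - 8)*(b + 4)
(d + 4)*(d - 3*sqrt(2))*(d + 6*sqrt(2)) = d^3 + 4*d^2 + 3*sqrt(2)*d^2 - 36*d + 12*sqrt(2)*d - 144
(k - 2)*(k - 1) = k^2 - 3*k + 2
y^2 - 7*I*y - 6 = (y - 6*I)*(y - I)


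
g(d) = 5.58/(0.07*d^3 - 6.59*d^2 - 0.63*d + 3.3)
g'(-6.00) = -0.01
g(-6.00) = -0.02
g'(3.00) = 0.07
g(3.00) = -0.10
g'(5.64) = 0.01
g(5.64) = -0.03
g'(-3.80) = -0.03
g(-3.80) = -0.06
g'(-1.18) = -3.08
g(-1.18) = -1.06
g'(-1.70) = -0.55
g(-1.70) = -0.37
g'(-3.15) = -0.06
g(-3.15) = -0.09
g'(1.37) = 1.07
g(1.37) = -0.57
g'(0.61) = 208.56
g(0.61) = 11.64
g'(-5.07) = -0.01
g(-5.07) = -0.03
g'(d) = 5.58*(-0.21*d^2 + 13.18*d + 0.63)/(0.07*d^3 - 6.59*d^2 - 0.63*d + 3.3)^2 = (-1.1718*d^2 + 73.5444*d + 3.5154)/(0.07*d^3 - 6.59*d^2 - 0.63*d + 3.3)^2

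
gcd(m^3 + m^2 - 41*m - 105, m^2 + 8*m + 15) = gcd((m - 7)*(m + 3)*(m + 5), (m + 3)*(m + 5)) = m^2 + 8*m + 15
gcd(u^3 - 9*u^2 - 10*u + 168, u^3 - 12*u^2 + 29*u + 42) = u^2 - 13*u + 42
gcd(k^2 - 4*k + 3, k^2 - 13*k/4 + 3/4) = k - 3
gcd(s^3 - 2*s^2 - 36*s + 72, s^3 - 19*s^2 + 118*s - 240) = s - 6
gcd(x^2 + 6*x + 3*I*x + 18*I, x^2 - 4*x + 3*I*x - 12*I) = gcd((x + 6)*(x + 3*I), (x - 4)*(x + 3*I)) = x + 3*I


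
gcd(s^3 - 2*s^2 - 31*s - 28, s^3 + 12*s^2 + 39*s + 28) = s^2 + 5*s + 4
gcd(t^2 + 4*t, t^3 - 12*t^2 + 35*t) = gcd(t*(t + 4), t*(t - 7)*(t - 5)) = t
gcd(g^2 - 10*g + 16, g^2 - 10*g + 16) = g^2 - 10*g + 16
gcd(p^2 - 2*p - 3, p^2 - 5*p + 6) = p - 3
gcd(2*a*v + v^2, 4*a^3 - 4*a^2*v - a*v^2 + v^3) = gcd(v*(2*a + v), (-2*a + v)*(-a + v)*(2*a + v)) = 2*a + v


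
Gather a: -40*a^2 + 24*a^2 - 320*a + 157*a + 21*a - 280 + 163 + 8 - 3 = -16*a^2 - 142*a - 112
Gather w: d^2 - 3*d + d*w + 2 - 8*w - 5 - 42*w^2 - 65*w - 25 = d^2 - 3*d - 42*w^2 + w*(d - 73) - 28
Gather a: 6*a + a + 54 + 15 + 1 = 7*a + 70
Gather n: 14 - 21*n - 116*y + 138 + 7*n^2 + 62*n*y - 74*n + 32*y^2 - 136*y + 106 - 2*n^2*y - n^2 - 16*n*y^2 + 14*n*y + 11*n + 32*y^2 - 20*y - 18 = n^2*(6 - 2*y) + n*(-16*y^2 + 76*y - 84) + 64*y^2 - 272*y + 240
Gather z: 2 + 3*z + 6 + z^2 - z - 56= z^2 + 2*z - 48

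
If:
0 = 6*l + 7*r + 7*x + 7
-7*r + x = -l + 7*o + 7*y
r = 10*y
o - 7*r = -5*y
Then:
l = 3794*y + 7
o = 65*y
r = 10*y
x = -3262*y - 7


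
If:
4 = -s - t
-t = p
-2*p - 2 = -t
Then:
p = -2/3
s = -14/3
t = 2/3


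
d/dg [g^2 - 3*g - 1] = 2*g - 3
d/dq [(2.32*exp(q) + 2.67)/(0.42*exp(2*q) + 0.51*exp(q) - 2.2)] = (-(0.84*exp(q) + 0.51)*(2.32*exp(q) + 2.67) + 0.9744*exp(2*q) + 1.1832*exp(q) - 5.104)*exp(q)/(0.42*exp(2*q) + 0.51*exp(q) - 2.2)^2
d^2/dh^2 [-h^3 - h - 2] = -6*h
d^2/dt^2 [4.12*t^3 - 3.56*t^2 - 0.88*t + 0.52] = 24.72*t - 7.12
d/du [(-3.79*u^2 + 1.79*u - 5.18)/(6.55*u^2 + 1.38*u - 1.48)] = (-16.9547*u^2 + 79.0764*u + 4.4992)/(42.9025*u^4 + 18.078*u^3 - 17.4836*u^2 - 4.0848*u + 2.1904)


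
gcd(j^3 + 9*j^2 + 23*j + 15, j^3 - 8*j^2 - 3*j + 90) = j + 3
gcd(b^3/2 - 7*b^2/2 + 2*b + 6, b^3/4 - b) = b - 2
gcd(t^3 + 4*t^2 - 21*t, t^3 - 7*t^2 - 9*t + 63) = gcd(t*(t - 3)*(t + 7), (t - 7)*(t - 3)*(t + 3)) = t - 3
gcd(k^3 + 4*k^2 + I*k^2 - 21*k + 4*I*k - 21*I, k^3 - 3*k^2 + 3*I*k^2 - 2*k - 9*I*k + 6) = k^2 + k*(-3 + I) - 3*I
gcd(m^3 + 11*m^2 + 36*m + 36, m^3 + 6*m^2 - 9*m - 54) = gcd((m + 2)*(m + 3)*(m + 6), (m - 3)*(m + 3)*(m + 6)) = m^2 + 9*m + 18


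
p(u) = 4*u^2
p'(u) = 8*u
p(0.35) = 0.49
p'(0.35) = 2.80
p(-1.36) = 7.40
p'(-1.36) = -10.88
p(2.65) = 28.09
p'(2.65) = 21.20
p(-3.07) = 37.70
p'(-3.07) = -24.56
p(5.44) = 118.37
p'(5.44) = 43.52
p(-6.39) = 163.33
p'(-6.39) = -51.12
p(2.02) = 16.32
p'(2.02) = 16.16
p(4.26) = 72.59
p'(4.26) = 34.08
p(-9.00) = 324.00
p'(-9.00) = -72.00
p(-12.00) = 576.00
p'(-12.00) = -96.00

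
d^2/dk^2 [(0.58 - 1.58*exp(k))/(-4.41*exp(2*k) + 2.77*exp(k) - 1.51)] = (30.727998*exp(4*k) - 25.818786*exp(3*k) - 41.87295*exp(2*k) + 17.607496*exp(k) + 1.176592)*exp(k)/(85.766121*exp(6*k) - 161.613711*exp(5*k) + 189.61236*exp(4*k) - 131.928175*exp(3*k) + 64.92396*exp(2*k) - 18.947631*exp(k) + 3.442951)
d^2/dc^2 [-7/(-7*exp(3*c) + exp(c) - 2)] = 7*((1 - 63*exp(2*c))*(7*exp(3*c) - exp(c) + 2) + 2*(21*exp(2*c) - 1)^2*exp(c))*exp(c)/(7*exp(3*c) - exp(c) + 2)^3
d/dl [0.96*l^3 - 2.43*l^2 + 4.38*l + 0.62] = 2.88*l^2 - 4.86*l + 4.38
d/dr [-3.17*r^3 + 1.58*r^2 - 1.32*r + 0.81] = -9.51*r^2 + 3.16*r - 1.32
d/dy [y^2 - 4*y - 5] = 2*y - 4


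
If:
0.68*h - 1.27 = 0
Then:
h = 1.87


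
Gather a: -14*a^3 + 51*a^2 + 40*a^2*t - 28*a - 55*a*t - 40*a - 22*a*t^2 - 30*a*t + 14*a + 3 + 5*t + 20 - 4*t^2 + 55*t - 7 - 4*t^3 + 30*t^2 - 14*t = -14*a^3 + a^2*(40*t + 51) + a*(-22*t^2 - 85*t - 54) - 4*t^3 + 26*t^2 + 46*t + 16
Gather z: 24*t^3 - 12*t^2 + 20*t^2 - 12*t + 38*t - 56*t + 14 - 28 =24*t^3 + 8*t^2 - 30*t - 14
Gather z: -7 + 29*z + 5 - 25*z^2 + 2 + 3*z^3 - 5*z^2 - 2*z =3*z^3 - 30*z^2 + 27*z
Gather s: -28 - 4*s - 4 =-4*s - 32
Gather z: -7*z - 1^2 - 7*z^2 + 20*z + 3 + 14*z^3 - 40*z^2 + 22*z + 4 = 14*z^3 - 47*z^2 + 35*z + 6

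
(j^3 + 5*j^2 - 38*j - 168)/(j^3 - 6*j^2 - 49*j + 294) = (j + 4)/(j - 7)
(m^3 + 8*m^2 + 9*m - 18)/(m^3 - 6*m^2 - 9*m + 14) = (m^2 + 9*m + 18)/(m^2 - 5*m - 14)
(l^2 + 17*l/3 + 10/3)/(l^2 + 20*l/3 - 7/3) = (3*l^2 + 17*l + 10)/(3*l^2 + 20*l - 7)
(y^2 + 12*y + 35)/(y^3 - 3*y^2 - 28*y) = (y^2 + 12*y + 35)/(y*(y^2 - 3*y - 28))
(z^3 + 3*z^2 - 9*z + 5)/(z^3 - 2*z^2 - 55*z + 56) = (z^2 + 4*z - 5)/(z^2 - z - 56)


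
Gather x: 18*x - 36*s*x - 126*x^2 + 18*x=-126*x^2 + x*(36 - 36*s)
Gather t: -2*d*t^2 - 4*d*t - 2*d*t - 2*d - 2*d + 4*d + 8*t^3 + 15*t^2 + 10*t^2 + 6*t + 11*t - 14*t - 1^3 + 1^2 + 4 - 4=8*t^3 + t^2*(25 - 2*d) + t*(3 - 6*d)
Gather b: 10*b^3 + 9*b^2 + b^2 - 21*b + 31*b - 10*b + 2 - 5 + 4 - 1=10*b^3 + 10*b^2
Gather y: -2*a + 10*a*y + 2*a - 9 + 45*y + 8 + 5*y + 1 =y*(10*a + 50)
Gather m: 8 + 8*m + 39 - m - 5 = 7*m + 42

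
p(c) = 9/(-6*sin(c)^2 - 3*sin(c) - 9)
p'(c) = 9*(12*sin(c)*cos(c) + 3*cos(c))/(-6*sin(c)^2 - 3*sin(c) - 9)^2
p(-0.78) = -0.91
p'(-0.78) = -0.36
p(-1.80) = -0.76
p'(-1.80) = 0.13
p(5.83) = -1.02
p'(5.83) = -0.23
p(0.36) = -0.83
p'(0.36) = 0.52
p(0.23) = -0.90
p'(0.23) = 0.50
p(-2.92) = -1.04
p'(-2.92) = -0.04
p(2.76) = -0.82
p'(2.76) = -0.52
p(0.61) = -0.71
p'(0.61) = 0.45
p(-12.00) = -0.73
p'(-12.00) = 0.47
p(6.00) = -1.04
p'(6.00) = -0.04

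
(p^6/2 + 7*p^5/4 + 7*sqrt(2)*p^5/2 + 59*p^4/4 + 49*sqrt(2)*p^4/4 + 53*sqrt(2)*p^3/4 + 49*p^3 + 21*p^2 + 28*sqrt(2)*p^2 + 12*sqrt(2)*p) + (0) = p^6/2 + 7*p^5/4 + 7*sqrt(2)*p^5/2 + 59*p^4/4 + 49*sqrt(2)*p^4/4 + 53*sqrt(2)*p^3/4 + 49*p^3 + 21*p^2 + 28*sqrt(2)*p^2 + 12*sqrt(2)*p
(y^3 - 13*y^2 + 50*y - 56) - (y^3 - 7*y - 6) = -13*y^2 + 57*y - 50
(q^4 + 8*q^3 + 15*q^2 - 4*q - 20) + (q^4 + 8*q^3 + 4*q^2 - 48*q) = 2*q^4 + 16*q^3 + 19*q^2 - 52*q - 20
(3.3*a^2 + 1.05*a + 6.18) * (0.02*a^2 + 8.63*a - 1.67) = 0.066*a^4 + 28.5*a^3 + 3.6741*a^2 + 51.5799*a - 10.3206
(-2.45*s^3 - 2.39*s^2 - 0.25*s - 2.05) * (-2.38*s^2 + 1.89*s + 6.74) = 5.831*s^5 + 1.0577*s^4 - 20.4351*s^3 - 11.7021*s^2 - 5.5595*s - 13.817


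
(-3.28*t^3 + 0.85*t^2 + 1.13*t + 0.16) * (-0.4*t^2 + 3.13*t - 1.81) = 1.312*t^5 - 10.6064*t^4 + 8.1453*t^3 + 1.9344*t^2 - 1.5445*t - 0.2896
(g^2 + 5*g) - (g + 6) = g^2 + 4*g - 6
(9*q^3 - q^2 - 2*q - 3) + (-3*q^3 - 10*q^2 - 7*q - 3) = 6*q^3 - 11*q^2 - 9*q - 6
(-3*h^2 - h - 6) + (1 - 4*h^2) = -7*h^2 - h - 5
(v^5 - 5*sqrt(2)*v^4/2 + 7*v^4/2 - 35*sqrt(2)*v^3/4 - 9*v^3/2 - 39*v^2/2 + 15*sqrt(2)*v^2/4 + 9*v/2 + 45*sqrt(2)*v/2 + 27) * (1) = v^5 - 5*sqrt(2)*v^4/2 + 7*v^4/2 - 35*sqrt(2)*v^3/4 - 9*v^3/2 - 39*v^2/2 + 15*sqrt(2)*v^2/4 + 9*v/2 + 45*sqrt(2)*v/2 + 27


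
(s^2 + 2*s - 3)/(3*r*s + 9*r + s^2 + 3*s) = (s - 1)/(3*r + s)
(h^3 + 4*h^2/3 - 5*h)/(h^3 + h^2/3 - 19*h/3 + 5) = h/(h - 1)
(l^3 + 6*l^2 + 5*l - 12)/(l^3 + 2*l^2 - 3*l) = (l + 4)/l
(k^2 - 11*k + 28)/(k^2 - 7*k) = (k - 4)/k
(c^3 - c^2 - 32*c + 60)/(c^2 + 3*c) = (c^3 - c^2 - 32*c + 60)/(c*(c + 3))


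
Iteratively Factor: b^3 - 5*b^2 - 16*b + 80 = (b - 4)*(b^2 - b - 20) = (b - 5)*(b - 4)*(b + 4)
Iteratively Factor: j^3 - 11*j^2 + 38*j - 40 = (j - 4)*(j^2 - 7*j + 10) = (j - 4)*(j - 2)*(j - 5)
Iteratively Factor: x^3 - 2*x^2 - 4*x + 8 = (x + 2)*(x^2 - 4*x + 4) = (x - 2)*(x + 2)*(x - 2)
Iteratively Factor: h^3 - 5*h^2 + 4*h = (h)*(h^2 - 5*h + 4) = h*(h - 4)*(h - 1)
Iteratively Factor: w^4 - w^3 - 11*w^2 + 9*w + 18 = (w + 1)*(w^3 - 2*w^2 - 9*w + 18) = (w + 1)*(w + 3)*(w^2 - 5*w + 6) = (w - 3)*(w + 1)*(w + 3)*(w - 2)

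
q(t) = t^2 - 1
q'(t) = 2*t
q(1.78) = 2.17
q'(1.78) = 3.56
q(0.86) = -0.26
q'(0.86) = 1.72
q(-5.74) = 31.95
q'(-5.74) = -11.48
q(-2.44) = 4.95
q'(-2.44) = -4.88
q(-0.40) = -0.84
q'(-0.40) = -0.80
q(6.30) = 38.69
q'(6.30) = 12.60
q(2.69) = 6.24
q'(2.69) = 5.38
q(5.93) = 34.16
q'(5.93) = 11.86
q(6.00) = 35.00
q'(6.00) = 12.00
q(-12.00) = 143.00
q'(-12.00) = -24.00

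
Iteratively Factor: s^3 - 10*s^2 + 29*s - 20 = (s - 1)*(s^2 - 9*s + 20) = (s - 5)*(s - 1)*(s - 4)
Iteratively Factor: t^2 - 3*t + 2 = (t - 1)*(t - 2)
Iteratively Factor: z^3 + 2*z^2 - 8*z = (z + 4)*(z^2 - 2*z) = (z - 2)*(z + 4)*(z)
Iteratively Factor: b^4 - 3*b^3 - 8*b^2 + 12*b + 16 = (b + 2)*(b^3 - 5*b^2 + 2*b + 8) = (b + 1)*(b + 2)*(b^2 - 6*b + 8) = (b - 2)*(b + 1)*(b + 2)*(b - 4)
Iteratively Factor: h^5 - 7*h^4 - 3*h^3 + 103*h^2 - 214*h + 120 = (h - 3)*(h^4 - 4*h^3 - 15*h^2 + 58*h - 40) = (h - 3)*(h + 4)*(h^3 - 8*h^2 + 17*h - 10) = (h - 3)*(h - 2)*(h + 4)*(h^2 - 6*h + 5) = (h - 3)*(h - 2)*(h - 1)*(h + 4)*(h - 5)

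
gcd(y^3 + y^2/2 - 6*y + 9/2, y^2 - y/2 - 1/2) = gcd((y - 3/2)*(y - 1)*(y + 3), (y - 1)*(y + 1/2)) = y - 1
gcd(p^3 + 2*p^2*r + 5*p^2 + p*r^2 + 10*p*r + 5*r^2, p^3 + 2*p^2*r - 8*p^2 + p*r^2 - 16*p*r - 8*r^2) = p^2 + 2*p*r + r^2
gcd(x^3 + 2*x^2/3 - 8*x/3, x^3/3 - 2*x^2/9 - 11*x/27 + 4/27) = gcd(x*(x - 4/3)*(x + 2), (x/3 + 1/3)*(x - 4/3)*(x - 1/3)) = x - 4/3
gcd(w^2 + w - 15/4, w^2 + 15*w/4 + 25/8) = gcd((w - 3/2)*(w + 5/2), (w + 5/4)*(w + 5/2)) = w + 5/2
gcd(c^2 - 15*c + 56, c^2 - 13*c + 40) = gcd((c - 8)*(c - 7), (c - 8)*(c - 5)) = c - 8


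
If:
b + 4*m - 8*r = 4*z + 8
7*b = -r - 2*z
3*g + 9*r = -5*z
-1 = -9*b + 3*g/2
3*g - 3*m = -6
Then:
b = 176/1539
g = 10/513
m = 1036/513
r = 460/1539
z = -94/171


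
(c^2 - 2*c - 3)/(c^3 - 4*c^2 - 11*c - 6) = (c - 3)/(c^2 - 5*c - 6)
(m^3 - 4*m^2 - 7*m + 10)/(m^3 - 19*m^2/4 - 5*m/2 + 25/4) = 4*(m + 2)/(4*m + 5)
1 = 1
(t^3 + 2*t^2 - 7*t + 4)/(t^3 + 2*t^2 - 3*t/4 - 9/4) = 4*(t^2 + 3*t - 4)/(4*t^2 + 12*t + 9)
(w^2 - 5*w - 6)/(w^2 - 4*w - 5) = (w - 6)/(w - 5)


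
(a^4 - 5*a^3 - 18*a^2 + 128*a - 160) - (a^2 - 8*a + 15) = a^4 - 5*a^3 - 19*a^2 + 136*a - 175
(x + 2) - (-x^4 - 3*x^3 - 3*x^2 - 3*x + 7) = x^4 + 3*x^3 + 3*x^2 + 4*x - 5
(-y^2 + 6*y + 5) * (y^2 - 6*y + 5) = -y^4 + 12*y^3 - 36*y^2 + 25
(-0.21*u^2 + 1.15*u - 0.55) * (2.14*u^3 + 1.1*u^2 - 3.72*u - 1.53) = -0.4494*u^5 + 2.23*u^4 + 0.8692*u^3 - 4.5617*u^2 + 0.2865*u + 0.8415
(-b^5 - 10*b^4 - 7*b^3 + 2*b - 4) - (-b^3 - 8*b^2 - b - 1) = -b^5 - 10*b^4 - 6*b^3 + 8*b^2 + 3*b - 3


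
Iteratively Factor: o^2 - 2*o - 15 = (o + 3)*(o - 5)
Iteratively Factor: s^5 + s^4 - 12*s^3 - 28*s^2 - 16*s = (s)*(s^4 + s^3 - 12*s^2 - 28*s - 16) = s*(s + 2)*(s^3 - s^2 - 10*s - 8) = s*(s - 4)*(s + 2)*(s^2 + 3*s + 2) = s*(s - 4)*(s + 2)^2*(s + 1)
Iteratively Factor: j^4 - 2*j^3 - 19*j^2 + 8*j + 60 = (j - 2)*(j^3 - 19*j - 30) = (j - 2)*(j + 3)*(j^2 - 3*j - 10) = (j - 2)*(j + 2)*(j + 3)*(j - 5)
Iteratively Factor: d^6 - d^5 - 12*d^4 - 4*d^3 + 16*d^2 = (d + 2)*(d^5 - 3*d^4 - 6*d^3 + 8*d^2) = d*(d + 2)*(d^4 - 3*d^3 - 6*d^2 + 8*d) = d*(d + 2)^2*(d^3 - 5*d^2 + 4*d) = d*(d - 1)*(d + 2)^2*(d^2 - 4*d) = d*(d - 4)*(d - 1)*(d + 2)^2*(d)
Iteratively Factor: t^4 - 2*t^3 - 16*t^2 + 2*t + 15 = (t + 3)*(t^3 - 5*t^2 - t + 5) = (t + 1)*(t + 3)*(t^2 - 6*t + 5) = (t - 5)*(t + 1)*(t + 3)*(t - 1)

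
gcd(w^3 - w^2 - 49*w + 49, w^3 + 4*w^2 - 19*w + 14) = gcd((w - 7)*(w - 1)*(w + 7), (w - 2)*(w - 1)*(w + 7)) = w^2 + 6*w - 7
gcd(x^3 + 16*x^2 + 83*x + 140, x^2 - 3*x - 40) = x + 5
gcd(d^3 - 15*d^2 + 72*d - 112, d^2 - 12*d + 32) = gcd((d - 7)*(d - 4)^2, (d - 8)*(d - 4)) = d - 4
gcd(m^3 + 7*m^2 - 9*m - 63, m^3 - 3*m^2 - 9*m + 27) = m^2 - 9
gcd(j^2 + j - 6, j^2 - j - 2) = j - 2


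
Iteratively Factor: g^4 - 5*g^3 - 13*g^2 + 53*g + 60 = (g + 3)*(g^3 - 8*g^2 + 11*g + 20) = (g - 5)*(g + 3)*(g^2 - 3*g - 4) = (g - 5)*(g + 1)*(g + 3)*(g - 4)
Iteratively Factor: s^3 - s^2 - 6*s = (s)*(s^2 - s - 6) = s*(s + 2)*(s - 3)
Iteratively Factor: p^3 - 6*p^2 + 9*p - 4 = (p - 4)*(p^2 - 2*p + 1) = (p - 4)*(p - 1)*(p - 1)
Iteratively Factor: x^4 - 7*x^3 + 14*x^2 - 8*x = (x - 2)*(x^3 - 5*x^2 + 4*x) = (x - 2)*(x - 1)*(x^2 - 4*x) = (x - 4)*(x - 2)*(x - 1)*(x)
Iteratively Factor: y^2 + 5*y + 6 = (y + 2)*(y + 3)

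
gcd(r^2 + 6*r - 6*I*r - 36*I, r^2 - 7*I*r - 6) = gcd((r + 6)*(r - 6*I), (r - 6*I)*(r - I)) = r - 6*I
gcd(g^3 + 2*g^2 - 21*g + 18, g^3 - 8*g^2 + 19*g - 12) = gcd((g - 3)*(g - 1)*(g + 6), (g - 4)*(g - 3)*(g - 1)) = g^2 - 4*g + 3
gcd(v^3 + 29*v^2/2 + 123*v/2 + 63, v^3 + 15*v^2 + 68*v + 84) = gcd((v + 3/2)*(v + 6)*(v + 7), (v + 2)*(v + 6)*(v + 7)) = v^2 + 13*v + 42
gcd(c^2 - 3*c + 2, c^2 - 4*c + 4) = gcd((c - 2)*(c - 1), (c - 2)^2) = c - 2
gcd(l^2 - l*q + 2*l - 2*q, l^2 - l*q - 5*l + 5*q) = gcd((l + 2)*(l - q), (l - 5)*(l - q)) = -l + q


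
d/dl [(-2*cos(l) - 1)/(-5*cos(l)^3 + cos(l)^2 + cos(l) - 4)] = (20*cos(l)^3 + 13*cos(l)^2 - 2*cos(l) - 9)*sin(l)/(5*cos(l)^3 - cos(l)^2 - cos(l) + 4)^2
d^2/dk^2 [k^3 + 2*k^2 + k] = 6*k + 4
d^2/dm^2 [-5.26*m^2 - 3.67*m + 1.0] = -10.5200000000000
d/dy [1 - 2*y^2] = -4*y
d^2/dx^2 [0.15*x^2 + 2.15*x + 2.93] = 0.300000000000000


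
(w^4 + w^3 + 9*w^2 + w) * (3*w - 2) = 3*w^5 + w^4 + 25*w^3 - 15*w^2 - 2*w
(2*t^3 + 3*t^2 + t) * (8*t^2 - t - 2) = 16*t^5 + 22*t^4 + t^3 - 7*t^2 - 2*t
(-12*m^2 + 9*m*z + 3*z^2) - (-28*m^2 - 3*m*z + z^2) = 16*m^2 + 12*m*z + 2*z^2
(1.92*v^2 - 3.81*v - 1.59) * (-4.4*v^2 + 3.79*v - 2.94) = -8.448*v^4 + 24.0408*v^3 - 13.0887*v^2 + 5.1753*v + 4.6746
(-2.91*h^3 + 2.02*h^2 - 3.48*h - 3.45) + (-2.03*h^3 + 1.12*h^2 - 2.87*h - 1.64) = -4.94*h^3 + 3.14*h^2 - 6.35*h - 5.09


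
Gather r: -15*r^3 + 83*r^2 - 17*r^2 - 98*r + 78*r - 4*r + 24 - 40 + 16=-15*r^3 + 66*r^2 - 24*r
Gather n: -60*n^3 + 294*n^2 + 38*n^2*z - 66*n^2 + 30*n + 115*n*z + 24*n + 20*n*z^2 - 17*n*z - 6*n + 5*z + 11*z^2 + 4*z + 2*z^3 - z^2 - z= -60*n^3 + n^2*(38*z + 228) + n*(20*z^2 + 98*z + 48) + 2*z^3 + 10*z^2 + 8*z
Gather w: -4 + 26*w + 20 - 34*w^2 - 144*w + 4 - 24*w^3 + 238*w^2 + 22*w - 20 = -24*w^3 + 204*w^2 - 96*w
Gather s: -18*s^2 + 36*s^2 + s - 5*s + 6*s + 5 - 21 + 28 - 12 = 18*s^2 + 2*s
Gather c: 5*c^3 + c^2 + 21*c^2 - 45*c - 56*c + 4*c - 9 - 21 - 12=5*c^3 + 22*c^2 - 97*c - 42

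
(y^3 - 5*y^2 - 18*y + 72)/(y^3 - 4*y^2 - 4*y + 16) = (y^3 - 5*y^2 - 18*y + 72)/(y^3 - 4*y^2 - 4*y + 16)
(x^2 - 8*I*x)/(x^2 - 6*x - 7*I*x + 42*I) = x*(x - 8*I)/(x^2 - 6*x - 7*I*x + 42*I)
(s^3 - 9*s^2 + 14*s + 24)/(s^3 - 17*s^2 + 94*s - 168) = (s + 1)/(s - 7)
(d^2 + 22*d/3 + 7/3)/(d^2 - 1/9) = 3*(d + 7)/(3*d - 1)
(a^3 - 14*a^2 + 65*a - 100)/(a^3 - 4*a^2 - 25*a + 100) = (a - 5)/(a + 5)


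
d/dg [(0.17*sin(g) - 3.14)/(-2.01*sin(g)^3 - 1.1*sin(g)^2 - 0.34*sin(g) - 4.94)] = (0.6834*sin(g)^3 - 18.7472*sin(g)^2 - 6.908*sin(g) - 1.9074)*cos(g)/(4.0401*sin(g)^6 + 4.422*sin(g)^5 + 2.5768*sin(g)^4 + 20.6068*sin(g)^3 + 10.9836*sin(g)^2 + 3.3592*sin(g) + 24.4036)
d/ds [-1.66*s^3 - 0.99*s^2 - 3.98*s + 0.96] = -4.98*s^2 - 1.98*s - 3.98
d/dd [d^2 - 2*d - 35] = 2*d - 2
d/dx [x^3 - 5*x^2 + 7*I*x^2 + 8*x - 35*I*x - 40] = 3*x^2 + x*(-10 + 14*I) + 8 - 35*I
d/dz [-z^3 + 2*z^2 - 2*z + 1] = -3*z^2 + 4*z - 2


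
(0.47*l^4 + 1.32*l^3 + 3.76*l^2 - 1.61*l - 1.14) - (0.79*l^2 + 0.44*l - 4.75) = 0.47*l^4 + 1.32*l^3 + 2.97*l^2 - 2.05*l + 3.61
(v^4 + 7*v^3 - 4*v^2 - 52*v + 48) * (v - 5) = v^5 + 2*v^4 - 39*v^3 - 32*v^2 + 308*v - 240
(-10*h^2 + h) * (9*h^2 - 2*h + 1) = -90*h^4 + 29*h^3 - 12*h^2 + h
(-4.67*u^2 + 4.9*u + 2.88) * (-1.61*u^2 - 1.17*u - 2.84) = 7.5187*u^4 - 2.4251*u^3 + 2.893*u^2 - 17.2856*u - 8.1792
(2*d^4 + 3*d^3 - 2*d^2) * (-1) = -2*d^4 - 3*d^3 + 2*d^2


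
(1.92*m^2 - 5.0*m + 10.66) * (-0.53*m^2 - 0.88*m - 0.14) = -1.0176*m^4 + 0.9604*m^3 - 1.5186*m^2 - 8.6808*m - 1.4924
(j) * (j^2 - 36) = j^3 - 36*j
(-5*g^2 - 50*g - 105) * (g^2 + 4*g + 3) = -5*g^4 - 70*g^3 - 320*g^2 - 570*g - 315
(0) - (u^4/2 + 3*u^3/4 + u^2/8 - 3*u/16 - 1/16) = -u^4/2 - 3*u^3/4 - u^2/8 + 3*u/16 + 1/16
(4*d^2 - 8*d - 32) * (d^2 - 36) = 4*d^4 - 8*d^3 - 176*d^2 + 288*d + 1152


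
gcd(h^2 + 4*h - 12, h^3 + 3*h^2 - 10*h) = h - 2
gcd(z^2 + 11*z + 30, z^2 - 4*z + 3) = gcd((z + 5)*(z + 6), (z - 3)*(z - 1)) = 1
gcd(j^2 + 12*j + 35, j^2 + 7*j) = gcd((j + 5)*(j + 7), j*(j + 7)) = j + 7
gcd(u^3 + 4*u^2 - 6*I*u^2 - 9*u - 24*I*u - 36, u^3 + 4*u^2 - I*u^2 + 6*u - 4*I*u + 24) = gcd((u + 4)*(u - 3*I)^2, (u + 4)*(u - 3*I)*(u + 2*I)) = u^2 + u*(4 - 3*I) - 12*I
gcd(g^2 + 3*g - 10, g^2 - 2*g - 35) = g + 5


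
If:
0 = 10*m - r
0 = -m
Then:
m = 0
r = 0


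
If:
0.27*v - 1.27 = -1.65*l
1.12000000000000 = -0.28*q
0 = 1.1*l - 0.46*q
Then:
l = -1.67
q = -4.00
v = 14.93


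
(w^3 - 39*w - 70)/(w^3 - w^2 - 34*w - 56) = (w + 5)/(w + 4)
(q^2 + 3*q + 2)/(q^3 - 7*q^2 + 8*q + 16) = (q + 2)/(q^2 - 8*q + 16)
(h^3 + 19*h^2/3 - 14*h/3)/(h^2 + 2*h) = (3*h^2 + 19*h - 14)/(3*(h + 2))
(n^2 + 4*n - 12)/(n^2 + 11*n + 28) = (n^2 + 4*n - 12)/(n^2 + 11*n + 28)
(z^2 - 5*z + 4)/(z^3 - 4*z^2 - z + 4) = 1/(z + 1)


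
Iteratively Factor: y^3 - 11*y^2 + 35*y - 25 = (y - 5)*(y^2 - 6*y + 5) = (y - 5)^2*(y - 1)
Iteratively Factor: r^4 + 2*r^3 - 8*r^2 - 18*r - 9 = (r + 3)*(r^3 - r^2 - 5*r - 3) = (r - 3)*(r + 3)*(r^2 + 2*r + 1) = (r - 3)*(r + 1)*(r + 3)*(r + 1)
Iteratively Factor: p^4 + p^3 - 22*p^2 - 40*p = (p - 5)*(p^3 + 6*p^2 + 8*p) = (p - 5)*(p + 4)*(p^2 + 2*p) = (p - 5)*(p + 2)*(p + 4)*(p)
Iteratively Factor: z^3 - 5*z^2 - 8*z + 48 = (z - 4)*(z^2 - z - 12) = (z - 4)^2*(z + 3)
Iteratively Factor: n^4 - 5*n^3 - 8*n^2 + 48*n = (n - 4)*(n^3 - n^2 - 12*n) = n*(n - 4)*(n^2 - n - 12) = n*(n - 4)*(n + 3)*(n - 4)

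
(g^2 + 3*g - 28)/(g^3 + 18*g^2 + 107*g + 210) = (g - 4)/(g^2 + 11*g + 30)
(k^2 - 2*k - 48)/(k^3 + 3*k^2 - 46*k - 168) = (k - 8)/(k^2 - 3*k - 28)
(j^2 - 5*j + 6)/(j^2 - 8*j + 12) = (j - 3)/(j - 6)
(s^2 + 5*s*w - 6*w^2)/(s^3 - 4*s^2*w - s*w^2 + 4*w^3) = (s + 6*w)/(s^2 - 3*s*w - 4*w^2)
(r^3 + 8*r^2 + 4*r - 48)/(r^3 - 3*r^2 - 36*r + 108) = (r^2 + 2*r - 8)/(r^2 - 9*r + 18)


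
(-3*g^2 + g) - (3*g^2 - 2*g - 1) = -6*g^2 + 3*g + 1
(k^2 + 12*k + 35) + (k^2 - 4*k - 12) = 2*k^2 + 8*k + 23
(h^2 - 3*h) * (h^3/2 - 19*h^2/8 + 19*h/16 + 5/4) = h^5/2 - 31*h^4/8 + 133*h^3/16 - 37*h^2/16 - 15*h/4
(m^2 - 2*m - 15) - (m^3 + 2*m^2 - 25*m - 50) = -m^3 - m^2 + 23*m + 35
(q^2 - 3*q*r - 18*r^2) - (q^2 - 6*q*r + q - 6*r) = 3*q*r - q - 18*r^2 + 6*r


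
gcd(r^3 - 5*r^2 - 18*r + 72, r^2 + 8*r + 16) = r + 4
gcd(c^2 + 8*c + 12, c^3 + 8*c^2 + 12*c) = c^2 + 8*c + 12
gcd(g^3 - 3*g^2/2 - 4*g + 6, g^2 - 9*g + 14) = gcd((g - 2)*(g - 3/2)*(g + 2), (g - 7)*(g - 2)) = g - 2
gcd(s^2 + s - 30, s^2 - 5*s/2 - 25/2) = s - 5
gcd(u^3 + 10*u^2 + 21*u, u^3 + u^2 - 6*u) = u^2 + 3*u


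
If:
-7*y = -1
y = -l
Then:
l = -1/7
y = 1/7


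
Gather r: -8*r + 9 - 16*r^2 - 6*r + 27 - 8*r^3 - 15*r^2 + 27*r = -8*r^3 - 31*r^2 + 13*r + 36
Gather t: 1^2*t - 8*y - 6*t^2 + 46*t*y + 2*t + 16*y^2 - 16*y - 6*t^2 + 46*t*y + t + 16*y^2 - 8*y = -12*t^2 + t*(92*y + 4) + 32*y^2 - 32*y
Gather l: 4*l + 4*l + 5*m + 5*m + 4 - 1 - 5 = 8*l + 10*m - 2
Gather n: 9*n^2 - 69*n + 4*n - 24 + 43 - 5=9*n^2 - 65*n + 14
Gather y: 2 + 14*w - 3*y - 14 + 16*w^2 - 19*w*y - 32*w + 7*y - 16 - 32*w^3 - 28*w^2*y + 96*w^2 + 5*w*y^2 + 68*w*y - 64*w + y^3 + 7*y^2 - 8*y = -32*w^3 + 112*w^2 - 82*w + y^3 + y^2*(5*w + 7) + y*(-28*w^2 + 49*w - 4) - 28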